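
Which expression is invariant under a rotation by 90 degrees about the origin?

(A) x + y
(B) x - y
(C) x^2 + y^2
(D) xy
C

A rotation by 90 degrees sends (x, y) to (-y, x).
Substitute the transformed coordinates into each option and compare with the original:
(A) x + y  ->  (-y) + (x) = x - y   [differs from x + y: not invariant]
(B) x - y  ->  (-y) - (x) = -x - y   [differs from x - y: not invariant]
(C) x^2 + y^2  ->  (-y)^2 + (x)^2 = x^2 + y^2   [equals x^2 + y^2: invariant]
(D) xy  ->  (-y)(x) = -xy   [differs from xy: not invariant]

Only option (C), x^2 + y^2, is unchanged by the transformation.
Geometrically, x^2 + y^2 is the squared distance from the origin, which every rotation about the origin preserves.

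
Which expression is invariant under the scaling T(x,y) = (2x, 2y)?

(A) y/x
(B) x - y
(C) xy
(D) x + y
A

Under the uniform scaling T(x,y) = (2x, 2y):
Substitute the transformed coordinates into each option and compare with the original:
(A) y/x  ->  (2y)/(2x) = y/x   [equals y/x: invariant]
(B) x - y  ->  (2x) - (2y) = 2x - 2y   [differs from x - y: not invariant]
(C) xy  ->  (2x)(2y) = 4xy   [differs from xy: not invariant]
(D) x + y  ->  (2x) + (2y) = 2x + 2y   [differs from x + y: not invariant]

Only option (A), y/x, is unchanged by the transformation.
The common factor 2 cancels in a ratio of coordinates, while sums, products and sums of squares pick up factors of 2 or 4.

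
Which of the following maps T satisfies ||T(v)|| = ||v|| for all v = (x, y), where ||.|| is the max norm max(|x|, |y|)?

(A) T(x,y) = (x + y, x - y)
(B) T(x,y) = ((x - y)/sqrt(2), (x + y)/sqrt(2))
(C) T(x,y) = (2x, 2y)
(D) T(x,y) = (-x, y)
D

A transformation preserves a norm if ||T(v)|| = ||v|| for every v; a single vector where the norm changes rules an option out.

(A) T(x,y) = (x + y, x - y): v = (1, 1) has norm max(|1|, |1|) = 1, but T(v) = (2, 0) has norm 2 -- not preserved.
(B) T(x,y) = ((x - y)/sqrt(2), (x + y)/sqrt(2)): v = (1, 0) has norm max(|1|, |0|) = 1, but T(v) = (sqrt(2)/2, sqrt(2)/2) has norm sqrt(2)/2 -- not preserved.
(C) T(x,y) = (2x, 2y): v = (1, 0) has norm max(|1|, |0|) = 1, but T(v) = (2, 0) has norm 2 -- not preserved.
(D) T(x,y) = (-x, y): preserves the norm -- it only permutes the coordinates and/or flips signs, which leaves max(|x|, |y|) unchanged.

Therefore the answer is (D).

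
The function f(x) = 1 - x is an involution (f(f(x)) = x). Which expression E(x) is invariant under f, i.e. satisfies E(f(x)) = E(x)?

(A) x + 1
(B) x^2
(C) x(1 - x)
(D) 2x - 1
C

Replace x by f(x) = 1 - x in each option and simplify. As a quick numerical cross-check, also compare E(5) with E(f(5)) = E(-4).

(A) x + 1  ->  (1 - x) + 1 = 2 - x; check: E(5) = 6 but E(-4) = -3.   [not invariant]
(B) x^2  ->  (1 - x)^2 = (x - 1)^2; check: E(5) = 25 but E(-4) = 16.   [not invariant]
(C) x(1 - x)  ->  (1 - x)(1 - (1 - x)), which simplifies back to x(1 - x); check: E(5) = -20, E(-4) = -20.   [invariant]
(D) 2x - 1  ->  2(1 - x) - 1 = 1 - 2x; check: E(5) = 9 but E(-4) = -9.   [not invariant]

Only (C) is unchanged. E is symmetric under swapping x with f(x) = 1 - x, which is exactly what an involution does.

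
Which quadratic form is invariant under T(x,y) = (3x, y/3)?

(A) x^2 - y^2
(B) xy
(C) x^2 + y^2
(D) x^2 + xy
B

T multiplies x by 3 and divides y by 3.
Substitute the transformed coordinates into each option and compare with the original:
(A) x^2 - y^2  ->  (3x)^2 - (y/3)^2 = 9x^2 - y^2/9   [differs from x^2 - y^2: not invariant]
(B) xy  ->  (3x)(y/3) = xy   [equals xy: invariant]
(C) x^2 + y^2  ->  (3x)^2 + (y/3)^2 = 9x^2 + y^2/9   [differs from x^2 + y^2: not invariant]
(D) x^2 + xy  ->  (3x)^2 + (3x)(y/3) = 9x^2 + xy   [differs from x^2 + xy: not invariant]

Only option (B), xy, is unchanged by the transformation.
The factors 3 and 1/3 cancel only in the pure product xy.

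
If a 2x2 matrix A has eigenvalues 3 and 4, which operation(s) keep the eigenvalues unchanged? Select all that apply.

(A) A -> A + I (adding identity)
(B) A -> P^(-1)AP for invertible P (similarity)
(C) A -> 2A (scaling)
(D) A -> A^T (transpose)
B and D

Eigenvalues are preserved by:
1. Similarity transformations: A -> P^(-1)AP (same characteristic polynomial)
2. Transpose: A^T has the same eigenvalues as A

Eigenvalues are NOT preserved by:
- Adding identity: eigenvalues become 3+1, 4+1
- Scaling: eigenvalues become 6, 8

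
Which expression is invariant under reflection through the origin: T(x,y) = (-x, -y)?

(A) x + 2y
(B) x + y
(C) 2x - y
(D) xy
D

The map is reflection through the origin: T(x,y) = (-x, -y).
Substitute the transformed coordinates into each option and compare with the original:
(A) x + 2y  ->  (-x) + 2(-y) = -x - 2y   [differs from x + 2y: not invariant]
(B) x + y  ->  (-x) + (-y) = -x - y   [differs from x + y: not invariant]
(C) 2x - y  ->  2(-x) - (-y) = -2x + y   [differs from 2x - y: not invariant]
(D) xy  ->  (-x)(-y) = xy   [equals xy: invariant]

Only option (D), xy, is unchanged by the transformation.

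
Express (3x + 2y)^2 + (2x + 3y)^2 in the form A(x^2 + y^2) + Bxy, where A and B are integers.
13(x^2 + y^2) + 24xy

Expanding: (3x + 2y)^2 = 9x^2 + 12xy + 4y^2
(2x + 3y)^2 = 4x^2 + 12xy + 9y^2
Sum = (9+4)(x^2+y^2) + 24xy = 13(x^2 + y^2) + 24xy
This is symmetric in x and y.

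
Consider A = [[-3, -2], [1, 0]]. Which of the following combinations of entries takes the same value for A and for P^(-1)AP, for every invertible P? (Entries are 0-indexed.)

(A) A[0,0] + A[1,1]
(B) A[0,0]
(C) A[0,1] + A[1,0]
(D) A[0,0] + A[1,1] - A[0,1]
A

A[0,0] + A[1,1] is the trace of A. By the cyclic property of the trace, tr(P^(-1)AP) = tr(APP^(-1)) = tr(A), so it is the same for every matrix similar to A.

The other combinations are not similarity invariants. For example, take P = [[1, -1], [0, 1]] (det P = 1), so P^(-1) = [[1, 1], [0, 1]] and
B = P^(-1)AP = [[-2, 0], [1, -1]].
Evaluating each option on A and on B:
(A) A[0,0] + A[1,1]: -3 for A, -3 for B -> unchanged
(B) A[0,0]: -3 for A, -2 for B -> changes
(C) A[0,1] + A[1,0]: -1 for A, 1 for B -> changes
(D) A[0,0] + A[1,1] - A[0,1]: -1 for A, -3 for B -> changes

Only (A) A[0,0] + A[1,1] = -3 survives (and it does so for every P, not just this one), so it is the invariant.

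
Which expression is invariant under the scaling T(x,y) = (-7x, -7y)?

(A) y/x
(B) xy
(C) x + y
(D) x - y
A

Under the uniform scaling T(x,y) = (-7x, -7y):
Substitute the transformed coordinates into each option and compare with the original:
(A) y/x  ->  (-7y)/(-7x) = y/x   [equals y/x: invariant]
(B) xy  ->  (-7x)(-7y) = 49xy   [differs from xy: not invariant]
(C) x + y  ->  (-7x) + (-7y) = -7x - 7y   [differs from x + y: not invariant]
(D) x - y  ->  (-7x) - (-7y) = -7x + 7y   [differs from x - y: not invariant]

Only option (A), y/x, is unchanged by the transformation.
The common factor -7 cancels in a ratio of coordinates, while sums, products and sums of squares pick up factors of -7 or 49.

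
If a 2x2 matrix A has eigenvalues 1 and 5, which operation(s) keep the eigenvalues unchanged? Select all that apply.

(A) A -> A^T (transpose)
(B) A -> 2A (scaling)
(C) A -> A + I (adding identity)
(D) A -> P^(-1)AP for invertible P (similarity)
A and D

Eigenvalues are preserved by:
1. Similarity transformations: A -> P^(-1)AP (same characteristic polynomial)
2. Transpose: A^T has the same eigenvalues as A

Eigenvalues are NOT preserved by:
- Adding identity: eigenvalues become 1+1, 5+1
- Scaling: eigenvalues become 2, 10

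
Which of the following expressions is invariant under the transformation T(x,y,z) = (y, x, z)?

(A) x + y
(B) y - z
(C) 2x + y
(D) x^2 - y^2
A

Apply T(x,y,z) = (y, x, z) to each option, i.e. replace (x, y, z) by the transformed coordinates.
Substitute the transformed coordinates into each option and compare with the original:
(A) x + y  ->  (y) + (x) = x + y   [equals x + y: invariant]
(B) y - z  ->  (x) - (z) = x - z   [differs from y - z: not invariant]
(C) 2x + y  ->  2(y) + (x) = x + 2y   [differs from 2x + y: not invariant]
(D) x^2 - y^2  ->  (y)^2 - (x)^2 = -x^2 + y^2   [differs from x^2 - y^2: not invariant]

Only option (A), x + y, is unchanged by the transformation.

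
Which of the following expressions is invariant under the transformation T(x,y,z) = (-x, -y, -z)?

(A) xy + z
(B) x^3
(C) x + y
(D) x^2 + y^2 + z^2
D

Apply T(x,y,z) = (-x, -y, -z) to each option, i.e. replace (x, y, z) by the transformed coordinates.
Substitute the transformed coordinates into each option and compare with the original:
(A) xy + z  ->  (-x)(-y) + (-z) = xy - z   [differs from xy + z: not invariant]
(B) x^3  ->  (-x)^3 = -x^3   [differs from x^3: not invariant]
(C) x + y  ->  (-x) + (-y) = -x - y   [differs from x + y: not invariant]
(D) x^2 + y^2 + z^2  ->  (-x)^2 + (-y)^2 + (-z)^2 = x^2 + y^2 + z^2   [equals x^2 + y^2 + z^2: invariant]

Only option (D), x^2 + y^2 + z^2, is unchanged by the transformation.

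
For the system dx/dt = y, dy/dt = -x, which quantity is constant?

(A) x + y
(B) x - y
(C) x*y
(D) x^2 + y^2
D

A first integral I satisfies dI/dt = 0 along every solution. Differentiate each option and use the equation of motion:
(A) d/dt[x + y] = y + (-x) = y - x, not identically 0
(B) d/dt[x - y] = y - (-x) = x + y, not identically 0
(C) d/dt[x*y] = (dx/dt)y + x(dy/dt) = y^2 - x^2, not identically 0
(D) d/dt[x^2 + y^2] = 2x*dx/dt + 2y*dy/dt = 2x*y + 2y*(-x) = 0

Only (D) has zero time-derivative. So x^2 + y^2 (the squared radius; trajectories are circles) is the conserved quantity.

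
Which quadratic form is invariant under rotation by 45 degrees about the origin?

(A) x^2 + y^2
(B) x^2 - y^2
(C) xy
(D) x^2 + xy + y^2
A

Rotation by 45 degrees sends (x, y) to (sqrt(2)x/2 - sqrt(2)y/2, sqrt(2)x/2 + sqrt(2)y/2).
Substitute the transformed coordinates into each option and compare with the original:
(A) x^2 + y^2  ->  (sqrt(2)x/2 - sqrt(2)y/2)^2 + (sqrt(2)x/2 + sqrt(2)y/2)^2 = x^2 + y^2   [equals x^2 + y^2: invariant]
(B) x^2 - y^2  ->  (sqrt(2)x/2 - sqrt(2)y/2)^2 - (sqrt(2)x/2 + sqrt(2)y/2)^2 = -2xy   [differs from x^2 - y^2: not invariant]
(C) xy  ->  (sqrt(2)x/2 - sqrt(2)y/2)(sqrt(2)x/2 + sqrt(2)y/2) = x^2/2 - y^2/2   [differs from xy: not invariant]
(D) x^2 + xy + y^2  ->  (sqrt(2)x/2 - sqrt(2)y/2)^2 + (sqrt(2)x/2 - sqrt(2)y/2)(sqrt(2)x/2 + sqrt(2)y/2) + (sqrt(2)x/2 + sqrt(2)y/2)^2 = 3x^2/2 + y^2/2   [differs from x^2 + xy + y^2: not invariant]

Only option (A), x^2 + y^2, is unchanged by the transformation.
x^2 + y^2 is the squared distance from the origin, which rotations preserve.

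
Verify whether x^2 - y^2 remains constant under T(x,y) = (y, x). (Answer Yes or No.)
No

Substitute T(x,y) = (y, x) into the expression and compare with the original.

Original: x^2 - y^2
After applying T: (y)^2 - (x)^2 = -x^2 + y^2

This differs from the original x^2 - y^2 (difference: -2x^2 + 2y^2), so the expression is NOT invariant.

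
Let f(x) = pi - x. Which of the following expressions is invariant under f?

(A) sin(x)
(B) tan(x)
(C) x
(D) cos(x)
A

For f(x) = pi - x:
sin(pi - x) = sin(x), so sine is invariant under this transformation.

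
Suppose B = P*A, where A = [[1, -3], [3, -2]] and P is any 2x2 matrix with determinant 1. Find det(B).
7

By the multiplicative property of determinants, det(B) = det(P*A) = det(P) * det(A) = det(A),
so the determinant is invariant under multiplication by any determinant-1 matrix; we just need det(A).

det(A) = (1)(-2) - (-3)(3) = -2 - (-9) = 7

Therefore det(B) = 1 * 7 = 7.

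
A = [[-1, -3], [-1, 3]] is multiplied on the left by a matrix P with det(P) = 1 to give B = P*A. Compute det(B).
-6

By the multiplicative property of determinants, det(B) = det(P*A) = det(P) * det(A) = det(A),
so the determinant is invariant under multiplication by any determinant-1 matrix; we just need det(A).

det(A) = (-1)(3) - (-3)(-1) = -3 - 3 = -6

Therefore det(B) = 1 * (-6) = -6.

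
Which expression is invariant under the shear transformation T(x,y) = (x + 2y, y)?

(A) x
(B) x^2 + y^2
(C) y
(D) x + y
C

Under the shear T(x,y) = (x + 2y, y):
Substitute the transformed coordinates into each option and compare with the original:
(A) x  ->  (x + 2y) = x + 2y   [differs from x: not invariant]
(B) x^2 + y^2  ->  (x + 2y)^2 + (y)^2 = x^2 + 4xy + 5y^2   [differs from x^2 + y^2: not invariant]
(C) y  ->  (y) = y   [equals y: invariant]
(D) x + y  ->  (x + 2y) + (y) = x + 3y   [differs from x + y: not invariant]

Only option (C), y, is unchanged by the transformation.
A horizontal shear moves points parallel to the x-axis, so the y-coordinate (and any function of y alone) is unchanged.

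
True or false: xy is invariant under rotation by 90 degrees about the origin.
False

Applying rotation by 90 degrees: x' = x*cos(90 degrees) - y*sin(90 degrees) = -y, y' = x*sin(90 degrees) + y*cos(90 degrees) = x

Substituting into xy:
(-y)(x)
= -xy

This differs from the original expression xy, so it is NOT invariant.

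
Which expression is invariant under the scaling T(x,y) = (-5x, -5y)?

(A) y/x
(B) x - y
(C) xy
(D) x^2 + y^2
A

Under the uniform scaling T(x,y) = (-5x, -5y):
Substitute the transformed coordinates into each option and compare with the original:
(A) y/x  ->  (-5y)/(-5x) = y/x   [equals y/x: invariant]
(B) x - y  ->  (-5x) - (-5y) = -5x + 5y   [differs from x - y: not invariant]
(C) xy  ->  (-5x)(-5y) = 25xy   [differs from xy: not invariant]
(D) x^2 + y^2  ->  (-5x)^2 + (-5y)^2 = 25x^2 + 25y^2   [differs from x^2 + y^2: not invariant]

Only option (A), y/x, is unchanged by the transformation.
The common factor -5 cancels in a ratio of coordinates, while sums, products and sums of squares pick up factors of -5 or 25.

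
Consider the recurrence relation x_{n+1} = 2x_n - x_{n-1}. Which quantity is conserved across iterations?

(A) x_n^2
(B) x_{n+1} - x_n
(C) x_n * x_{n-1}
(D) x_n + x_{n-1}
B

For the recurrence x_{n+1} = 2x_n - x_{n-1}:

If x_{n+1} = 2x_n - x_{n-1}, then:
x_{n+1} - x_n = x_n - x_{n-1}
The first difference is constant throughout the sequence.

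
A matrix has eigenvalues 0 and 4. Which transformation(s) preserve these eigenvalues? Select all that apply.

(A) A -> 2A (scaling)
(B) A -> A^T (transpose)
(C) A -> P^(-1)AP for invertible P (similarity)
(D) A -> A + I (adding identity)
B and C

Eigenvalues are preserved by:
1. Similarity transformations: A -> P^(-1)AP (same characteristic polynomial)
2. Transpose: A^T has the same eigenvalues as A

Eigenvalues are NOT preserved by:
- Adding identity: eigenvalues become 0+1, 4+1
- Scaling: eigenvalues become 0, 8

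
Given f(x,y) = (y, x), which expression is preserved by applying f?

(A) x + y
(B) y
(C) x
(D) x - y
A

For f(x,y) = (y, x):
After applying f: x' = y, y' = x. So x' + y' = y + x = x + y.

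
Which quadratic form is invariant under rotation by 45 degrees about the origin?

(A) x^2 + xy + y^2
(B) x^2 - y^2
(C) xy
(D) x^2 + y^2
D

Rotation by 45 degrees sends (x, y) to (sqrt(2)x/2 - sqrt(2)y/2, sqrt(2)x/2 + sqrt(2)y/2).
Substitute the transformed coordinates into each option and compare with the original:
(A) x^2 + xy + y^2  ->  (sqrt(2)x/2 - sqrt(2)y/2)^2 + (sqrt(2)x/2 - sqrt(2)y/2)(sqrt(2)x/2 + sqrt(2)y/2) + (sqrt(2)x/2 + sqrt(2)y/2)^2 = 3x^2/2 + y^2/2   [differs from x^2 + xy + y^2: not invariant]
(B) x^2 - y^2  ->  (sqrt(2)x/2 - sqrt(2)y/2)^2 - (sqrt(2)x/2 + sqrt(2)y/2)^2 = -2xy   [differs from x^2 - y^2: not invariant]
(C) xy  ->  (sqrt(2)x/2 - sqrt(2)y/2)(sqrt(2)x/2 + sqrt(2)y/2) = x^2/2 - y^2/2   [differs from xy: not invariant]
(D) x^2 + y^2  ->  (sqrt(2)x/2 - sqrt(2)y/2)^2 + (sqrt(2)x/2 + sqrt(2)y/2)^2 = x^2 + y^2   [equals x^2 + y^2: invariant]

Only option (D), x^2 + y^2, is unchanged by the transformation.
x^2 + y^2 is the squared distance from the origin, which rotations preserve.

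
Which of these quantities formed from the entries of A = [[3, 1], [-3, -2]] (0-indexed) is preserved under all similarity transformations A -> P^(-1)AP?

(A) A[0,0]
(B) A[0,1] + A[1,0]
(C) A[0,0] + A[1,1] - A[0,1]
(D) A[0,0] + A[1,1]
D

A[0,0] + A[1,1] is the trace of A. By the cyclic property of the trace, tr(P^(-1)AP) = tr(APP^(-1)) = tr(A), so it is the same for every matrix similar to A.

The other combinations are not similarity invariants. For example, take P = [[2, 1], [1, 1]] (det P = 1), so P^(-1) = [[1, -1], [-1, 2]] and
B = P^(-1)AP = [[15, 9], [-23, -14]].
Evaluating each option on A and on B:
(A) A[0,0]: 3 for A, 15 for B -> changes
(B) A[0,1] + A[1,0]: -2 for A, -14 for B -> changes
(C) A[0,0] + A[1,1] - A[0,1]: 0 for A, -8 for B -> changes
(D) A[0,0] + A[1,1]: 1 for A, 1 for B -> unchanged

Only (D) A[0,0] + A[1,1] = 1 survives (and it does so for every P, not just this one), so it is the invariant.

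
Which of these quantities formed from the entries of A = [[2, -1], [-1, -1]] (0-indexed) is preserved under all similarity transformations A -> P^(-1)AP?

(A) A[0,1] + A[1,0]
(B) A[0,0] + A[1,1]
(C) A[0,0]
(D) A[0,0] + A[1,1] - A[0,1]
B

A[0,0] + A[1,1] is the trace of A. By the cyclic property of the trace, tr(P^(-1)AP) = tr(APP^(-1)) = tr(A), so it is the same for every matrix similar to A.

The other combinations are not similarity invariants. For example, take P = [[2, 1], [1, 1]] (det P = 1), so P^(-1) = [[1, -1], [-1, 2]] and
B = P^(-1)AP = [[6, 3], [-9, -5]].
Evaluating each option on A and on B:
(A) A[0,1] + A[1,0]: -2 for A, -6 for B -> changes
(B) A[0,0] + A[1,1]: 1 for A, 1 for B -> unchanged
(C) A[0,0]: 2 for A, 6 for B -> changes
(D) A[0,0] + A[1,1] - A[0,1]: 2 for A, -2 for B -> changes

Only (B) A[0,0] + A[1,1] = 1 survives (and it does so for every P, not just this one), so it is the invariant.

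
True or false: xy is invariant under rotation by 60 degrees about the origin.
False

Applying rotation by 60 degrees: x' = x*cos(60 degrees) - y*sin(60 degrees) = x/2 - sqrt(3)y/2, y' = x*sin(60 degrees) + y*cos(60 degrees) = sqrt(3)x/2 + y/2

Substituting into xy:
(x/2 - sqrt(3)y/2)(sqrt(3)x/2 + y/2)
= sqrt(3)x^2/4 - xy/2 - sqrt(3)y^2/4

This differs from the original expression xy, so it is NOT invariant.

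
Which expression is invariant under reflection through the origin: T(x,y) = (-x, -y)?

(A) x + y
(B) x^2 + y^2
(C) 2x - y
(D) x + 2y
B

The map is reflection through the origin: T(x,y) = (-x, -y).
Substitute the transformed coordinates into each option and compare with the original:
(A) x + y  ->  (-x) + (-y) = -x - y   [differs from x + y: not invariant]
(B) x^2 + y^2  ->  (-x)^2 + (-y)^2 = x^2 + y^2   [equals x^2 + y^2: invariant]
(C) 2x - y  ->  2(-x) - (-y) = -2x + y   [differs from 2x - y: not invariant]
(D) x + 2y  ->  (-x) + 2(-y) = -x - 2y   [differs from x + 2y: not invariant]

Only option (B), x^2 + y^2, is unchanged by the transformation.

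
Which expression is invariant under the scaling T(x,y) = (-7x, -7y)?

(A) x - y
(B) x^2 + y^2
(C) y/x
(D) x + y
C

Under the uniform scaling T(x,y) = (-7x, -7y):
Substitute the transformed coordinates into each option and compare with the original:
(A) x - y  ->  (-7x) - (-7y) = -7x + 7y   [differs from x - y: not invariant]
(B) x^2 + y^2  ->  (-7x)^2 + (-7y)^2 = 49x^2 + 49y^2   [differs from x^2 + y^2: not invariant]
(C) y/x  ->  (-7y)/(-7x) = y/x   [equals y/x: invariant]
(D) x + y  ->  (-7x) + (-7y) = -7x - 7y   [differs from x + y: not invariant]

Only option (C), y/x, is unchanged by the transformation.
The common factor -7 cancels in a ratio of coordinates, while sums, products and sums of squares pick up factors of -7 or 49.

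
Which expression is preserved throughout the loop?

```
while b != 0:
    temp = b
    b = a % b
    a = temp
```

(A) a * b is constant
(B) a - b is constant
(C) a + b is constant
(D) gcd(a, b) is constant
D

A loop invariant must hold before the first iteration and be re-established by every execution of the body.

(D) gcd(a, b) is constant: One iteration replaces (a, b) by (b, a mod b). Since a mod b = a - q*b for an integer q, any common divisor of a and b divides b and a mod b, and conversely; hence gcd(b, a mod b) = gcd(a, b). For instance (26, 10) -> (10, 6) keeps gcd = 2. At exit b = 0 and a = gcd of the original inputs.

The other options fail:
(A) a * b is constant: e.g. (a, b) = (26, 10) -> (10, 6): the product goes from 260 to 60.
(B) a - b is constant: e.g. (a, b) = (26, 10) -> (10, 6): the difference goes from 16 to 4.
(C) a + b is constant: e.g. (a, b) = (26, 10) -> (10, 6): the sum goes from 36 to 16.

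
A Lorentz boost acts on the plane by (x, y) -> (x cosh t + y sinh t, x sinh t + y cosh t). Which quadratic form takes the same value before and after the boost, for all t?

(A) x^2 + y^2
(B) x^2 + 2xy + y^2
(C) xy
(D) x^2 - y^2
D

Write x' = x cosh t + y sinh t, y' = x sinh t + y cosh t and substitute into each option:
(A) x^2 + y^2: (x cosh t + y sinh t)^2 + (x sinh t + y cosh t)^2 = (x^2 + y^2)(cosh^2 t + sinh^2 t) + 4xy sinh t cosh t = (x^2 + y^2) cosh 2t + 2xy sinh 2t   [not invariant for t != 0]
(B) x^2 + 2xy + y^2: (x' + y')^2 with x' + y' = (x + y)(cosh t + sinh t) = (x + y)e^t, so it becomes (x + y)^2 e^(2t)   [not invariant for t != 0]
(C) xy: (x cosh t + y sinh t)(x sinh t + y cosh t) = xy(cosh^2 t + sinh^2 t) + (x^2 + y^2) sinh t cosh t = xy cosh 2t + (x^2 + y^2)(sinh 2t)/2   [not invariant for t != 0]
(D) x^2 - y^2: (x cosh t + y sinh t)^2 - (x sinh t + y cosh t)^2 = x^2(cosh^2 t - sinh^2 t) + 2xy(cosh t sinh t - sinh t cosh t) + y^2(sinh^2 t - cosh^2 t) = x^2 - y^2   [invariant, using cosh^2 t - sinh^2 t = 1]

Only (D) x^2 - y^2 is unchanged; it is the Minkowski form preserved by Lorentz boosts, just as x^2 + y^2 is preserved by ordinary rotations.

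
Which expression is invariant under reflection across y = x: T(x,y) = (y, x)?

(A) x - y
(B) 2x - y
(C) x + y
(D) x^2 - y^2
C

The map is reflection across y = x: T(x,y) = (y, x).
Substitute the transformed coordinates into each option and compare with the original:
(A) x - y  ->  (y) - (x) = -x + y   [differs from x - y: not invariant]
(B) 2x - y  ->  2(y) - (x) = -x + 2y   [differs from 2x - y: not invariant]
(C) x + y  ->  (y) + (x) = x + y   [equals x + y: invariant]
(D) x^2 - y^2  ->  (y)^2 - (x)^2 = -x^2 + y^2   [differs from x^2 - y^2: not invariant]

Only option (C), x + y, is unchanged by the transformation.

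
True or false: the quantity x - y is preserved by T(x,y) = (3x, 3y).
False

Substitute T(x,y) = (3x, 3y) into the expression and compare with the original.

Original: x - y
After applying T: (3x) - (3y) = 3x - 3y

This differs from the original x - y (difference: 2x - 2y), so the expression is NOT invariant.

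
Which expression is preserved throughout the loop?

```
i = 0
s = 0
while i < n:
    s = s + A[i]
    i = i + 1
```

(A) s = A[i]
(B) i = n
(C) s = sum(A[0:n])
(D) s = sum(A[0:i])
D

A loop invariant must hold before the first iteration and be re-established by every execution of the body.

(D) s = sum(A[0:i]): Initially i = 0 and s = 0 = sum of the empty slice A[0:0]. If s = sum(A[0:i]) holds at the top of an iteration, the body sets s to sum(A[0:i]) + A[i] = sum(A[0:i+1]) and then i to i+1, so s = sum(A[0:i]) holds again. At exit i = n, giving s = sum(A[0:n]).

The other options fail:
(A) s = A[i]: after the first iteration s = A[0] but i = 1, so s = A[i] compares s with the wrong element (and fails in general).
(B) i = n: false initially (i = 0); it is the exit condition, not an invariant.
(C) s = sum(A[0:n]): false before the loop (s = 0, not the full sum) -- it only becomes true at exit.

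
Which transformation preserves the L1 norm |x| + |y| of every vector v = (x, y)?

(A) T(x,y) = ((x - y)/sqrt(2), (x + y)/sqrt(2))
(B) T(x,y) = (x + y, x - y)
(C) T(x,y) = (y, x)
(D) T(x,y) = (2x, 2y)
C

A transformation preserves a norm if ||T(v)|| = ||v|| for every v; a single vector where the norm changes rules an option out.

(A) T(x,y) = ((x - y)/sqrt(2), (x + y)/sqrt(2)): v = (1, 0) has norm |1| + |0| = 1, but T(v) = (sqrt(2)/2, sqrt(2)/2) has norm sqrt(2) -- not preserved.
(B) T(x,y) = (x + y, x - y): v = (1, 0) has norm |1| + |0| = 1, but T(v) = (1, 1) has norm 2 -- not preserved.
(C) T(x,y) = (y, x): preserves the norm -- it only permutes the coordinates and/or flips signs, which leaves |x| + |y| unchanged.
(D) T(x,y) = (2x, 2y): v = (1, 0) has norm |1| + |0| = 1, but T(v) = (2, 0) has norm 2 -- not preserved.

Therefore the answer is (C).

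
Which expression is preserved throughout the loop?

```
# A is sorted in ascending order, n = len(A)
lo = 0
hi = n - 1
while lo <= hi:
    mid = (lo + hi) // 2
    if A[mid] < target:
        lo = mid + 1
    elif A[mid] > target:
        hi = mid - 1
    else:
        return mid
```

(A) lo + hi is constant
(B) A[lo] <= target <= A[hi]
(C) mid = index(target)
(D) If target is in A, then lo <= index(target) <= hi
D

A loop invariant must hold before the first iteration and be re-established by every execution of the body.

(D) If target is in A, then lo <= index(target) <= hi: Before the loop [lo, hi] = [0, n-1] covers every index. When A[mid] < target, sortedness puts target strictly to the right of mid, so setting lo = mid + 1 keeps index(target) in [lo, hi]; symmetrically for hi = mid - 1. Hence 'if target is in A then lo <= index(target) <= hi' holds after every iteration, and when lo > hi it proves target is absent.

The other options fail:
(A) lo + hi is constant: each iteration moves exactly one of lo, hi, so lo + hi changes (e.g. 0 + (n-1) becomes (mid+1) + (n-1)).
(B) A[lo] <= target <= A[hi]: fails when target is not in A (e.g. target < A[0] already violates it before the loop), so it is not maintained in general.
(C) mid = index(target): mid is just the current probe; it equals index(target) only on the iteration that returns.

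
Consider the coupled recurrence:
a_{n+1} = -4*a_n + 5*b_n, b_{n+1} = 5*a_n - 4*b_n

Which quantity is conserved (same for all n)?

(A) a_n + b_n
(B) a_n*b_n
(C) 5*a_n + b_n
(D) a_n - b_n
A

Replace a_n by a_{n+1} = -4*a_n + 5*b_n and b_n by b_{n+1} = 5*a_n - 4*b_n in each option and simplify:
(A) a_n + b_n  ->  (-4*a_n + 5*b_n) + (5*a_n - 4*b_n) = a_n + b_n   [conserved]
(B) a_n*b_n  ->  (-4*a_n + 5*b_n)*(5*a_n - 4*b_n) = -20*a_n^2 + 41*a_n*b_n - 20*b_n^2   [not conserved]
(C) 5*a_n + b_n  ->  5*(-4*a_n + 5*b_n) + (5*a_n - 4*b_n) = -15*a_n + 21*b_n   [not conserved]
(D) a_n - b_n  ->  (-4*a_n + 5*b_n) - (5*a_n - 4*b_n) = -9*a_n + 9*b_n   [not conserved]

Only (A) a_n + b_n returns to itself after one step, so it is the conserved quantity.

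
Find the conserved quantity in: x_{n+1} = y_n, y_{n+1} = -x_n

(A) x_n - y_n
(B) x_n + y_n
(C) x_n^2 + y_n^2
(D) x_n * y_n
C

For the recurrence x_{n+1} = y_n, y_{n+1} = -x_n:

x_{n+1}^2 + y_{n+1}^2 = y_n^2 + (-x_n)^2 = x_n^2 + y_n^2
The sum of squares is conserved (like energy in a harmonic oscillator).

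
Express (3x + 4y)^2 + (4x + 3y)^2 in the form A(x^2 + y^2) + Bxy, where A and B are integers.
25(x^2 + y^2) + 48xy

Expanding: (3x + 4y)^2 = 9x^2 + 24xy + 16y^2
(4x + 3y)^2 = 16x^2 + 24xy + 9y^2
Sum = (9+16)(x^2+y^2) + 48xy = 25(x^2 + y^2) + 48xy
This is symmetric in x and y.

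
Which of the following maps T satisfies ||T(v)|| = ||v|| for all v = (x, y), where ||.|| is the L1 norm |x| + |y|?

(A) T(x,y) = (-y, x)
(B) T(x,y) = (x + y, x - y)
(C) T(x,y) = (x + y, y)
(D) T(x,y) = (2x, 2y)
A

A transformation preserves a norm if ||T(v)|| = ||v|| for every v; a single vector where the norm changes rules an option out.

(A) T(x,y) = (-y, x): preserves the norm -- it only permutes the coordinates and/or flips signs, which leaves |x| + |y| unchanged.
(B) T(x,y) = (x + y, x - y): v = (1, 0) has norm |1| + |0| = 1, but T(v) = (1, 1) has norm 2 -- not preserved.
(C) T(x,y) = (x + y, y): v = (0, 1) has norm |0| + |1| = 1, but T(v) = (1, 1) has norm 2 -- not preserved.
(D) T(x,y) = (2x, 2y): v = (1, 0) has norm |1| + |0| = 1, but T(v) = (2, 0) has norm 2 -- not preserved.

Therefore the answer is (A).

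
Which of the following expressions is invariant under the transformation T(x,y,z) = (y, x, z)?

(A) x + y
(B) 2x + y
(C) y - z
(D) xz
A

Apply T(x,y,z) = (y, x, z) to each option, i.e. replace (x, y, z) by the transformed coordinates.
Substitute the transformed coordinates into each option and compare with the original:
(A) x + y  ->  (y) + (x) = x + y   [equals x + y: invariant]
(B) 2x + y  ->  2(y) + (x) = x + 2y   [differs from 2x + y: not invariant]
(C) y - z  ->  (x) - (z) = x - z   [differs from y - z: not invariant]
(D) xz  ->  (y)(z) = yz   [differs from xz: not invariant]

Only option (A), x + y, is unchanged by the transformation.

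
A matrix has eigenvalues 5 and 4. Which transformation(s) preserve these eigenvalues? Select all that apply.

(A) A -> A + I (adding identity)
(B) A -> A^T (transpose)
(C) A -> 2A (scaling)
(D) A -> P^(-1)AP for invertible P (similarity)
B and D

Eigenvalues are preserved by:
1. Similarity transformations: A -> P^(-1)AP (same characteristic polynomial)
2. Transpose: A^T has the same eigenvalues as A

Eigenvalues are NOT preserved by:
- Adding identity: eigenvalues become 5+1, 4+1
- Scaling: eigenvalues become 10, 8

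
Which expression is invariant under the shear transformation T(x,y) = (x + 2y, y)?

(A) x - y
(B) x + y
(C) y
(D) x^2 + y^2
C

Under the shear T(x,y) = (x + 2y, y):
Substitute the transformed coordinates into each option and compare with the original:
(A) x - y  ->  (x + 2y) - (y) = x + y   [differs from x - y: not invariant]
(B) x + y  ->  (x + 2y) + (y) = x + 3y   [differs from x + y: not invariant]
(C) y  ->  (y) = y   [equals y: invariant]
(D) x^2 + y^2  ->  (x + 2y)^2 + (y)^2 = x^2 + 4xy + 5y^2   [differs from x^2 + y^2: not invariant]

Only option (C), y, is unchanged by the transformation.
A horizontal shear moves points parallel to the x-axis, so the y-coordinate (and any function of y alone) is unchanged.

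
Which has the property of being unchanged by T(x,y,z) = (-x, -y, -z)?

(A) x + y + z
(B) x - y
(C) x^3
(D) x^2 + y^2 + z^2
D

Apply T(x,y,z) = (-x, -y, -z) to each option, i.e. replace (x, y, z) by the transformed coordinates.
Substitute the transformed coordinates into each option and compare with the original:
(A) x + y + z  ->  (-x) + (-y) + (-z) = -x - y - z   [differs from x + y + z: not invariant]
(B) x - y  ->  (-x) - (-y) = -x + y   [differs from x - y: not invariant]
(C) x^3  ->  (-x)^3 = -x^3   [differs from x^3: not invariant]
(D) x^2 + y^2 + z^2  ->  (-x)^2 + (-y)^2 + (-z)^2 = x^2 + y^2 + z^2   [equals x^2 + y^2 + z^2: invariant]

Only option (D), x^2 + y^2 + z^2, is unchanged by the transformation.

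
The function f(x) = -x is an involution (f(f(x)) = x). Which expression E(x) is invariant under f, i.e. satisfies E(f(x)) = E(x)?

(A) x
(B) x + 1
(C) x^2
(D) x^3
C

Replace x by f(x) = -x in each option and simplify. As a quick numerical cross-check, also compare E(4) with E(f(4)) = E(-4).

(A) x  ->  (-x) = -x; check: E(4) = 4 but E(-4) = -4.   [not invariant]
(B) x + 1  ->  (-x) + 1 = 1 - x; check: E(4) = 5 but E(-4) = -3.   [not invariant]
(C) x^2  ->  (-x)^2, which simplifies back to x^2; check: E(4) = 16, E(-4) = 16.   [invariant]
(D) x^3  ->  (-x)^3 = -x^3; check: E(4) = 64 but E(-4) = -64.   [not invariant]

Only (C) is unchanged. E is symmetric under swapping x with f(x) = -x, which is exactly what an involution does.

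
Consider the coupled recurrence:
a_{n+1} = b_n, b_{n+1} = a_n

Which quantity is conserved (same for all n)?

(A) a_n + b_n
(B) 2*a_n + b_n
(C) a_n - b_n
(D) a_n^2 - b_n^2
A

Replace a_n by a_{n+1} = b_n and b_n by b_{n+1} = a_n in each option and simplify:
(A) a_n + b_n  ->  (b_n) + (a_n) = a_n + b_n   [conserved]
(B) 2*a_n + b_n  ->  2*(b_n) + (a_n) = a_n + 2*b_n   [not conserved]
(C) a_n - b_n  ->  (b_n) - (a_n) = -a_n + b_n   [not conserved]
(D) a_n^2 - b_n^2  ->  (b_n)^2 - (a_n)^2 = -a_n^2 + b_n^2   [not conserved]

Only (A) a_n + b_n returns to itself after one step, so it is the conserved quantity.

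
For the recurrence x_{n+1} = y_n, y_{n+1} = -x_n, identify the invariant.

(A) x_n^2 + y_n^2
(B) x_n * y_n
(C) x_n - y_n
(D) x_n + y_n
A

For the recurrence x_{n+1} = y_n, y_{n+1} = -x_n:

x_{n+1}^2 + y_{n+1}^2 = y_n^2 + (-x_n)^2 = x_n^2 + y_n^2
The sum of squares is conserved (like energy in a harmonic oscillator).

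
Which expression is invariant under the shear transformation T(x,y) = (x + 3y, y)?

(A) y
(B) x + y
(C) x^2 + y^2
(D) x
A

Under the shear T(x,y) = (x + 3y, y):
Substitute the transformed coordinates into each option and compare with the original:
(A) y  ->  (y) = y   [equals y: invariant]
(B) x + y  ->  (x + 3y) + (y) = x + 4y   [differs from x + y: not invariant]
(C) x^2 + y^2  ->  (x + 3y)^2 + (y)^2 = x^2 + 6xy + 10y^2   [differs from x^2 + y^2: not invariant]
(D) x  ->  (x + 3y) = x + 3y   [differs from x: not invariant]

Only option (A), y, is unchanged by the transformation.
A horizontal shear moves points parallel to the x-axis, so the y-coordinate (and any function of y alone) is unchanged.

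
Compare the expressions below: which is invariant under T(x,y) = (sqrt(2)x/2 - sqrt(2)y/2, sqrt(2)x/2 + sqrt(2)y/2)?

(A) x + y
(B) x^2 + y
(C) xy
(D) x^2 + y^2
D

An expression E(x,y) is invariant under T if E(T(x,y)) = E(x,y). Here T(x,y) = (sqrt(2)x/2 - sqrt(2)y/2, sqrt(2)x/2 + sqrt(2)y/2).
Substitute the transformed coordinates into each option and compare with the original:
(A) x + y  ->  (sqrt(2)x/2 - sqrt(2)y/2) + (sqrt(2)x/2 + sqrt(2)y/2) = sqrt(2)x   [differs from x + y: not invariant]
(B) x^2 + y  ->  (sqrt(2)x/2 - sqrt(2)y/2)^2 + (sqrt(2)x/2 + sqrt(2)y/2) = x^2/2 - xy + sqrt(2)x/2 + y^2/2 + sqrt(2)y/2   [differs from x^2 + y: not invariant]
(C) xy  ->  (sqrt(2)x/2 - sqrt(2)y/2)(sqrt(2)x/2 + sqrt(2)y/2) = x^2/2 - y^2/2   [differs from xy: not invariant]
(D) x^2 + y^2  ->  (sqrt(2)x/2 - sqrt(2)y/2)^2 + (sqrt(2)x/2 + sqrt(2)y/2)^2 = x^2 + y^2   [equals x^2 + y^2: invariant]

Only option (D), x^2 + y^2, is unchanged by the transformation.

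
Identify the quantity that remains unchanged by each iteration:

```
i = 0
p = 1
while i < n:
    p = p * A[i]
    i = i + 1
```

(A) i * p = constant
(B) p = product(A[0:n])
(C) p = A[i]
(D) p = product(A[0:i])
D

A loop invariant must hold before the first iteration and be re-established by every execution of the body.

(D) p = product(A[0:i]): Initially i = 0 and p = 1 = product of the empty slice A[0:0]. If p = product(A[0:i]) holds at the top of an iteration, the body sets p to product(A[0:i]) * A[i] = product(A[0:i+1]) and then i to i+1, so the property is restored. At exit i = n, giving p = product(A[0:n]).

The other options fail:
(A) i * p = constant: initially i * p = 0, but after one iteration it is 1 * A[0], which is nonzero in general.
(B) p = product(A[0:n]): false before the loop (p = 1, not the full product) -- it only becomes true at exit.
(C) p = A[i]: after the first iteration p = A[0] but i = 1; in general p is a product of several elements, not a single one.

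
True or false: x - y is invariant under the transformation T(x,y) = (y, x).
False

Substitute T(x,y) = (y, x) into the expression and compare with the original.

Original: x - y
After applying T: (y) - (x) = -x + y

This differs from the original x - y (difference: -2x + 2y), so the expression is NOT invariant.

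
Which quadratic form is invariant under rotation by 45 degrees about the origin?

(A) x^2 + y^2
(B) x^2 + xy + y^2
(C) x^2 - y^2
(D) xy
A

Rotation by 45 degrees sends (x, y) to (sqrt(2)x/2 - sqrt(2)y/2, sqrt(2)x/2 + sqrt(2)y/2).
Substitute the transformed coordinates into each option and compare with the original:
(A) x^2 + y^2  ->  (sqrt(2)x/2 - sqrt(2)y/2)^2 + (sqrt(2)x/2 + sqrt(2)y/2)^2 = x^2 + y^2   [equals x^2 + y^2: invariant]
(B) x^2 + xy + y^2  ->  (sqrt(2)x/2 - sqrt(2)y/2)^2 + (sqrt(2)x/2 - sqrt(2)y/2)(sqrt(2)x/2 + sqrt(2)y/2) + (sqrt(2)x/2 + sqrt(2)y/2)^2 = 3x^2/2 + y^2/2   [differs from x^2 + xy + y^2: not invariant]
(C) x^2 - y^2  ->  (sqrt(2)x/2 - sqrt(2)y/2)^2 - (sqrt(2)x/2 + sqrt(2)y/2)^2 = -2xy   [differs from x^2 - y^2: not invariant]
(D) xy  ->  (sqrt(2)x/2 - sqrt(2)y/2)(sqrt(2)x/2 + sqrt(2)y/2) = x^2/2 - y^2/2   [differs from xy: not invariant]

Only option (A), x^2 + y^2, is unchanged by the transformation.
x^2 + y^2 is the squared distance from the origin, which rotations preserve.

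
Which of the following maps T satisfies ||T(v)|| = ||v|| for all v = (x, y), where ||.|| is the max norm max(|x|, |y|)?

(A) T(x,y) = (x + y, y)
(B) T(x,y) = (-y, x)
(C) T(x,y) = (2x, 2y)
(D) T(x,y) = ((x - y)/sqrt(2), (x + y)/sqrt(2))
B

A transformation preserves a norm if ||T(v)|| = ||v|| for every v; a single vector where the norm changes rules an option out.

(A) T(x,y) = (x + y, y): v = (1, 1) has norm max(|1|, |1|) = 1, but T(v) = (2, 1) has norm 2 -- not preserved.
(B) T(x,y) = (-y, x): preserves the norm -- it only permutes the coordinates and/or flips signs, which leaves max(|x|, |y|) unchanged.
(C) T(x,y) = (2x, 2y): v = (1, 0) has norm max(|1|, |0|) = 1, but T(v) = (2, 0) has norm 2 -- not preserved.
(D) T(x,y) = ((x - y)/sqrt(2), (x + y)/sqrt(2)): v = (1, 0) has norm max(|1|, |0|) = 1, but T(v) = (sqrt(2)/2, sqrt(2)/2) has norm sqrt(2)/2 -- not preserved.

Therefore the answer is (B).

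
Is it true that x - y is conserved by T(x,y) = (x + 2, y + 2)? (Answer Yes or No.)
Yes

Substitute T(x,y) = (x + 2, y + 2) into the expression and compare with the original.

Original: x - y
After applying T: (x + 2) - (y + 2) = x - y

This is identical to the original x - y, so the expression is invariant.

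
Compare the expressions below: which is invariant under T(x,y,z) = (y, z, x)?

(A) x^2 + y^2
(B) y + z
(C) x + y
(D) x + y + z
D

Apply T(x,y,z) = (y, z, x) to each option, i.e. replace (x, y, z) by the transformed coordinates.
Substitute the transformed coordinates into each option and compare with the original:
(A) x^2 + y^2  ->  (y)^2 + (z)^2 = y^2 + z^2   [differs from x^2 + y^2: not invariant]
(B) y + z  ->  (z) + (x) = x + z   [differs from y + z: not invariant]
(C) x + y  ->  (y) + (z) = y + z   [differs from x + y: not invariant]
(D) x + y + z  ->  (y) + (z) + (x) = x + y + z   [equals x + y + z: invariant]

Only option (D), x + y + z, is unchanged by the transformation.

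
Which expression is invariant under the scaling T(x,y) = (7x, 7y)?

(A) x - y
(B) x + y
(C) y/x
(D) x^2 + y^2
C

Under the uniform scaling T(x,y) = (7x, 7y):
Substitute the transformed coordinates into each option and compare with the original:
(A) x - y  ->  (7x) - (7y) = 7x - 7y   [differs from x - y: not invariant]
(B) x + y  ->  (7x) + (7y) = 7x + 7y   [differs from x + y: not invariant]
(C) y/x  ->  (7y)/(7x) = y/x   [equals y/x: invariant]
(D) x^2 + y^2  ->  (7x)^2 + (7y)^2 = 49x^2 + 49y^2   [differs from x^2 + y^2: not invariant]

Only option (C), y/x, is unchanged by the transformation.
The common factor 7 cancels in a ratio of coordinates, while sums, products and sums of squares pick up factors of 7 or 49.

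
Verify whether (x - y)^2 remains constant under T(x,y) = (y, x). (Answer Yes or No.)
Yes

Substitute T(x,y) = (y, x) into the expression and compare with the original.

Original: (x - y)^2
After applying T: ((y) - (x))^2 = x^2 - 2xy + y^2

This is identical to the original (x - y)^2, so the expression is invariant.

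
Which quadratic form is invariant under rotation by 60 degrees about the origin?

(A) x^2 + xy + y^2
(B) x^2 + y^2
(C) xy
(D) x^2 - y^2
B

Rotation by 60 degrees sends (x, y) to (x/2 - sqrt(3)y/2, sqrt(3)x/2 + y/2).
Substitute the transformed coordinates into each option and compare with the original:
(A) x^2 + xy + y^2  ->  (x/2 - sqrt(3)y/2)^2 + (x/2 - sqrt(3)y/2)(sqrt(3)x/2 + y/2) + (sqrt(3)x/2 + y/2)^2 = sqrt(3)x^2/4 + x^2 - xy/2 - sqrt(3)y^2/4 + y^2   [differs from x^2 + xy + y^2: not invariant]
(B) x^2 + y^2  ->  (x/2 - sqrt(3)y/2)^2 + (sqrt(3)x/2 + y/2)^2 = x^2 + y^2   [equals x^2 + y^2: invariant]
(C) xy  ->  (x/2 - sqrt(3)y/2)(sqrt(3)x/2 + y/2) = sqrt(3)x^2/4 - xy/2 - sqrt(3)y^2/4   [differs from xy: not invariant]
(D) x^2 - y^2  ->  (x/2 - sqrt(3)y/2)^2 - (sqrt(3)x/2 + y/2)^2 = -x^2/2 - sqrt(3)xy + y^2/2   [differs from x^2 - y^2: not invariant]

Only option (B), x^2 + y^2, is unchanged by the transformation.
x^2 + y^2 is the squared distance from the origin, which rotations preserve.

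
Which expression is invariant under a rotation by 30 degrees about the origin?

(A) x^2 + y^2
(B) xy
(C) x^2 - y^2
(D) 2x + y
A

A rotation by 30 degrees sends (x, y) to (sqrt(3)x/2 - y/2, x/2 + sqrt(3)y/2).
Substitute the transformed coordinates into each option and compare with the original:
(A) x^2 + y^2  ->  (sqrt(3)x/2 - y/2)^2 + (x/2 + sqrt(3)y/2)^2 = x^2 + y^2   [equals x^2 + y^2: invariant]
(B) xy  ->  (sqrt(3)x/2 - y/2)(x/2 + sqrt(3)y/2) = sqrt(3)x^2/4 + xy/2 - sqrt(3)y^2/4   [differs from xy: not invariant]
(C) x^2 - y^2  ->  (sqrt(3)x/2 - y/2)^2 - (x/2 + sqrt(3)y/2)^2 = x^2/2 - sqrt(3)xy - y^2/2   [differs from x^2 - y^2: not invariant]
(D) 2x + y  ->  2(sqrt(3)x/2 - y/2) + (x/2 + sqrt(3)y/2) = x/2 + sqrt(3)x - y + sqrt(3)y/2   [differs from 2x + y: not invariant]

Only option (A), x^2 + y^2, is unchanged by the transformation.
Geometrically, x^2 + y^2 is the squared distance from the origin, which every rotation about the origin preserves.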